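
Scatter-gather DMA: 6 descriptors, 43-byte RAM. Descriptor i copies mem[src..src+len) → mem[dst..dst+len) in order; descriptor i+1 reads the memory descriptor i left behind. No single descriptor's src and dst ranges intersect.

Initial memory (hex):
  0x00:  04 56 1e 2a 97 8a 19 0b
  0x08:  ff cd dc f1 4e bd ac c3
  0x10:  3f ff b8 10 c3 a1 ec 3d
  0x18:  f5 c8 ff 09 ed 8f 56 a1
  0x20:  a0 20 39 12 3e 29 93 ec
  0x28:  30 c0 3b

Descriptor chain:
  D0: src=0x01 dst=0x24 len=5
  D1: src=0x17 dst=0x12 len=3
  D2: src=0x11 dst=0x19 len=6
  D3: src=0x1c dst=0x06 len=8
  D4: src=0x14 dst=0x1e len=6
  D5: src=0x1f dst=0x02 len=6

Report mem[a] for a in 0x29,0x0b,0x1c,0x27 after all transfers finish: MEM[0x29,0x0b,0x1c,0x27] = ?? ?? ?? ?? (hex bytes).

[0] 0x01->0x24 len=5 : 56 1e 2a 97 8a
[1] 0x17->0x12 len=3 : 3d f5 c8
[2] 0x11->0x19 len=6 : ff 3d f5 c8 a1 ec
[3] 0x1c->0x06 len=8 : c8 a1 ec a1 a0 20 39 12
[4] 0x14->0x1e len=6 : c8 a1 ec 3d f5 ff
[5] 0x1f->0x02 len=6 : a1 ec 3d f5 ff 56
query mem[0x29]=0xc0, mem[0x0b]=0x20, mem[0x1c]=0xc8, mem[0x27]=0x97

MEM[0x29,0x0b,0x1c,0x27] = c0 20 c8 97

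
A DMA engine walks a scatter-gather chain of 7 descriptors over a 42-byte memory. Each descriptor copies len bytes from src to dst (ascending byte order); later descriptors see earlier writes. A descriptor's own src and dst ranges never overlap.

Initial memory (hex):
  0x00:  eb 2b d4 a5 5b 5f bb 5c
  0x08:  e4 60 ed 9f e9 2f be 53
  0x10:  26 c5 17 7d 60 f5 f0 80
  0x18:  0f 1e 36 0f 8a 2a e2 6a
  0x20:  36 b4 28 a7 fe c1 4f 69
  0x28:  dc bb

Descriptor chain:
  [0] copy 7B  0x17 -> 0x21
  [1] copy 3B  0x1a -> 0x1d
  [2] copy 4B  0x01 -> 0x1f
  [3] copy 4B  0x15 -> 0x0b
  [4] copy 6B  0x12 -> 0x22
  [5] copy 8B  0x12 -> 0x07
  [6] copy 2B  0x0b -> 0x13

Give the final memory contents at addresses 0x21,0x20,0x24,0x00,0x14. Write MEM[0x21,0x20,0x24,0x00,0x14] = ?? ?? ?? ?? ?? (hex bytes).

MEM[0x21,0x20,0x24,0x00,0x14] = a5 d4 60 eb 80

#0 dst[0x21+7] := {0x80,0x0f,0x1e,0x36,0x0f,0x8a,0x2a}
#1 dst[0x1d+3] := {0x36,0x0f,0x8a}
#2 dst[0x1f+4] := {0x2b,0xd4,0xa5,0x5b}
#3 dst[0x0b+4] := {0xf5,0xf0,0x80,0x0f}
#4 dst[0x22+6] := {0x17,0x7d,0x60,0xf5,0xf0,0x80}
#5 dst[0x07+8] := {0x17,0x7d,0x60,0xf5,0xf0,0x80,0x0f,0x1e}
#6 dst[0x13+2] := {0xf0,0x80}
query mem[0x21]=0xa5, mem[0x20]=0xd4, mem[0x24]=0x60, mem[0x00]=0xeb, mem[0x14]=0x80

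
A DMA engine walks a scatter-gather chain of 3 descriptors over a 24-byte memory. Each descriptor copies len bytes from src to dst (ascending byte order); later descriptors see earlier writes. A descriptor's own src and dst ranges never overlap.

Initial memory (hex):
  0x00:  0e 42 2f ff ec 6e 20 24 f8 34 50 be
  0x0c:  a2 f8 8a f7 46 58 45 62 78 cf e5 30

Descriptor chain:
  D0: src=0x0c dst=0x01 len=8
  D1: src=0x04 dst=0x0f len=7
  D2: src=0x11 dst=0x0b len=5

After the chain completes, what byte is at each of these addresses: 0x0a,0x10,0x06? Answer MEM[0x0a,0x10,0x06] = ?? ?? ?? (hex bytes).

#0 dst[0x01+8] := {0xa2,0xf8,0x8a,0xf7,0x46,0x58,0x45,0x62}
#1 dst[0x0f+7] := {0xf7,0x46,0x58,0x45,0x62,0x34,0x50}
#2 dst[0x0b+5] := {0x58,0x45,0x62,0x34,0x50}
query mem[0x0a]=0x50, mem[0x10]=0x46, mem[0x06]=0x58

MEM[0x0a,0x10,0x06] = 50 46 58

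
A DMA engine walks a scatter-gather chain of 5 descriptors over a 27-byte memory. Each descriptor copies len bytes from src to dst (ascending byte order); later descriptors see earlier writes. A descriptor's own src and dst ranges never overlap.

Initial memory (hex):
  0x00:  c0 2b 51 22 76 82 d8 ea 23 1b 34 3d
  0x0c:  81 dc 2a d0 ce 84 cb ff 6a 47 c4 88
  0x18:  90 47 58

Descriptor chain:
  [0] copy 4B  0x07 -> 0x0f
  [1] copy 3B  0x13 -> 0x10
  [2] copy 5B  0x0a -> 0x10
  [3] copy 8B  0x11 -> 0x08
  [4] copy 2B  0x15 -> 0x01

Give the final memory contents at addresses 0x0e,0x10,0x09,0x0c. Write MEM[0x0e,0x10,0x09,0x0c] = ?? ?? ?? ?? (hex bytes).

  after D0: wrote 4B at 0x0f = ea231b34
  after D1: wrote 3B at 0x10 = ff6a47
  after D2: wrote 5B at 0x10 = 343d81dc2a
  after D3: wrote 8B at 0x08 = 3d81dc2a47c48890
  after D4: wrote 2B at 0x01 = 47c4
query mem[0x0e]=0x88, mem[0x10]=0x34, mem[0x09]=0x81, mem[0x0c]=0x47

MEM[0x0e,0x10,0x09,0x0c] = 88 34 81 47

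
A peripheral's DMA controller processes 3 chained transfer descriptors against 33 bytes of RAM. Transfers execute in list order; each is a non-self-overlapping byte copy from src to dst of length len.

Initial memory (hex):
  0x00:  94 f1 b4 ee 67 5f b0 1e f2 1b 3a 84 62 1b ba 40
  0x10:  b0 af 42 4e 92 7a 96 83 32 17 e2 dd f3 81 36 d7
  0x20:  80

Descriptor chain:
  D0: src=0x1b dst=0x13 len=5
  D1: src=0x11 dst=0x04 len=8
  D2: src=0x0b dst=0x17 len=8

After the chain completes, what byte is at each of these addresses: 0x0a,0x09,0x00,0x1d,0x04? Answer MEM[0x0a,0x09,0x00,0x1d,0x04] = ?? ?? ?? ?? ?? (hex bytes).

[0] 0x1b->0x13 len=5 : dd f3 81 36 d7
[1] 0x11->0x04 len=8 : af 42 dd f3 81 36 d7 32
[2] 0x0b->0x17 len=8 : 32 62 1b ba 40 b0 af 42
query mem[0x0a]=0xd7, mem[0x09]=0x36, mem[0x00]=0x94, mem[0x1d]=0xaf, mem[0x04]=0xaf

MEM[0x0a,0x09,0x00,0x1d,0x04] = d7 36 94 af af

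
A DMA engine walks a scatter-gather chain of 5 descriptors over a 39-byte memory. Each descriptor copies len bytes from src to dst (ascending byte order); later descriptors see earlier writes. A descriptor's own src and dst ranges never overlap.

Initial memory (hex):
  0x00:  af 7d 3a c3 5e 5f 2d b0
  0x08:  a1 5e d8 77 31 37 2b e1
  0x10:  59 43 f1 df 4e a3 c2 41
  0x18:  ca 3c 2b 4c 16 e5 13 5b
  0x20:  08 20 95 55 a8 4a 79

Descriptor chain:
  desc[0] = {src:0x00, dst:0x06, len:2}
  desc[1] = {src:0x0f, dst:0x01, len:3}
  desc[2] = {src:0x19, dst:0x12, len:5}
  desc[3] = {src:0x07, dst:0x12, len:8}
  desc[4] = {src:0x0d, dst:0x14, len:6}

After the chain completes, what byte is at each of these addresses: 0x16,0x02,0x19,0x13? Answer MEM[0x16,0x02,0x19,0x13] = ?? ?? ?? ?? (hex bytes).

  after D0: wrote 2B at 0x06 = af7d
  after D1: wrote 3B at 0x01 = e15943
  after D2: wrote 5B at 0x12 = 3c2b4c16e5
  after D3: wrote 8B at 0x12 = 7da15ed87731372b
  after D4: wrote 6B at 0x14 = 372be159437d
query mem[0x16]=0xe1, mem[0x02]=0x59, mem[0x19]=0x7d, mem[0x13]=0xa1

MEM[0x16,0x02,0x19,0x13] = e1 59 7d a1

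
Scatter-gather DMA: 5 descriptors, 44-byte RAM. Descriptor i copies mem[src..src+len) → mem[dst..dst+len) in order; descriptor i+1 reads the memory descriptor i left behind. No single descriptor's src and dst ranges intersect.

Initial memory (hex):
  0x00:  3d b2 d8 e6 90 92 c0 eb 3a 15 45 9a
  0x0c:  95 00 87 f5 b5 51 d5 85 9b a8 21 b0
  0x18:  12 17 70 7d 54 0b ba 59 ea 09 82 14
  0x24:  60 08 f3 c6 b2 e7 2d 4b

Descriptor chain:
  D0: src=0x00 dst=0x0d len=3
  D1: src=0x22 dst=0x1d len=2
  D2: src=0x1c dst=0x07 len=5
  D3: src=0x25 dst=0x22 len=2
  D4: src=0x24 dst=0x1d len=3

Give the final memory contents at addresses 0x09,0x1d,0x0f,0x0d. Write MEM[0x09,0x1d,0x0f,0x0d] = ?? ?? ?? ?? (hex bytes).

  after D0: wrote 3B at 0x0d = 3db2d8
  after D1: wrote 2B at 0x1d = 8214
  after D2: wrote 5B at 0x07 = 54821459ea
  after D3: wrote 2B at 0x22 = 08f3
  after D4: wrote 3B at 0x1d = 6008f3
query mem[0x09]=0x14, mem[0x1d]=0x60, mem[0x0f]=0xd8, mem[0x0d]=0x3d

MEM[0x09,0x1d,0x0f,0x0d] = 14 60 d8 3d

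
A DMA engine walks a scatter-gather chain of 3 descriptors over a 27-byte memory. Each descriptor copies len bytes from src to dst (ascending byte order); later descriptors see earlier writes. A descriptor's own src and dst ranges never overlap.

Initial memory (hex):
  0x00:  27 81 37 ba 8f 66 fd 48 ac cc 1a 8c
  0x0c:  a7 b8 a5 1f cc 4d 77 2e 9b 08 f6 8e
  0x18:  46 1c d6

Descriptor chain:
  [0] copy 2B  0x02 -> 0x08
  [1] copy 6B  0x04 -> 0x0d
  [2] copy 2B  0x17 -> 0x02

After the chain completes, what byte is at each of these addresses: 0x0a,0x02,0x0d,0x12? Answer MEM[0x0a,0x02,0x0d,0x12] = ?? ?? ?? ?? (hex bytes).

MEM[0x0a,0x02,0x0d,0x12] = 1a 8e 8f ba

  after D0: wrote 2B at 0x08 = 37ba
  after D1: wrote 6B at 0x0d = 8f66fd4837ba
  after D2: wrote 2B at 0x02 = 8e46
query mem[0x0a]=0x1a, mem[0x02]=0x8e, mem[0x0d]=0x8f, mem[0x12]=0xba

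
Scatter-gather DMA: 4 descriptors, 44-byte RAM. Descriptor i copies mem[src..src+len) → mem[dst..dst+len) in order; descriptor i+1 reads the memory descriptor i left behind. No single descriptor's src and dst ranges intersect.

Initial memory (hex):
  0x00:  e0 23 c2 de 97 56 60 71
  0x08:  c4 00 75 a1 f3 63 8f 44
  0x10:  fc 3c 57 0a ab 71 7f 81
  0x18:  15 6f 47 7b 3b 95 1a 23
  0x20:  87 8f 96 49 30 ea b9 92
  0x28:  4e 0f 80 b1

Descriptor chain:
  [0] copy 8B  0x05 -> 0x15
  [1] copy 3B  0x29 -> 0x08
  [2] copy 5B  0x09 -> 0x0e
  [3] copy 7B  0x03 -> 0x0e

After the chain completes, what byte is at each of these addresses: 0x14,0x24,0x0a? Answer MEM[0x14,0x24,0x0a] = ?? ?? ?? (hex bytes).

MEM[0x14,0x24,0x0a] = 80 30 b1

  after D0: wrote 8B at 0x15 = 566071c40075a1f3
  after D1: wrote 3B at 0x08 = 0f80b1
  after D2: wrote 5B at 0x0e = 80b1a1f363
  after D3: wrote 7B at 0x0e = de975660710f80
query mem[0x14]=0x80, mem[0x24]=0x30, mem[0x0a]=0xb1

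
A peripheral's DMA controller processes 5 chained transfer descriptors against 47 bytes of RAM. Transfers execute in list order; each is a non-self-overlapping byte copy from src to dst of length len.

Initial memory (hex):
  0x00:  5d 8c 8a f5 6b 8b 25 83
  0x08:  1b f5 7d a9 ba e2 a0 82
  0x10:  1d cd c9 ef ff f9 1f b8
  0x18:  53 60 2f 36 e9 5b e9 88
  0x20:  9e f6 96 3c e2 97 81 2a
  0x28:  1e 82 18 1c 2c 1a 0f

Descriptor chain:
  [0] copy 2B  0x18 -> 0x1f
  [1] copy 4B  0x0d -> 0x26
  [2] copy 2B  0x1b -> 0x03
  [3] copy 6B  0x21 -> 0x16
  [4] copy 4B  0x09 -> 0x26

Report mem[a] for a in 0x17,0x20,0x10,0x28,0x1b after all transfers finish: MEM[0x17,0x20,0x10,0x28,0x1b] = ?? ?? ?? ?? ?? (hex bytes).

[0] 0x18->0x1f len=2 : 53 60
[1] 0x0d->0x26 len=4 : e2 a0 82 1d
[2] 0x1b->0x03 len=2 : 36 e9
[3] 0x21->0x16 len=6 : f6 96 3c e2 97 e2
[4] 0x09->0x26 len=4 : f5 7d a9 ba
query mem[0x17]=0x96, mem[0x20]=0x60, mem[0x10]=0x1d, mem[0x28]=0xa9, mem[0x1b]=0xe2

MEM[0x17,0x20,0x10,0x28,0x1b] = 96 60 1d a9 e2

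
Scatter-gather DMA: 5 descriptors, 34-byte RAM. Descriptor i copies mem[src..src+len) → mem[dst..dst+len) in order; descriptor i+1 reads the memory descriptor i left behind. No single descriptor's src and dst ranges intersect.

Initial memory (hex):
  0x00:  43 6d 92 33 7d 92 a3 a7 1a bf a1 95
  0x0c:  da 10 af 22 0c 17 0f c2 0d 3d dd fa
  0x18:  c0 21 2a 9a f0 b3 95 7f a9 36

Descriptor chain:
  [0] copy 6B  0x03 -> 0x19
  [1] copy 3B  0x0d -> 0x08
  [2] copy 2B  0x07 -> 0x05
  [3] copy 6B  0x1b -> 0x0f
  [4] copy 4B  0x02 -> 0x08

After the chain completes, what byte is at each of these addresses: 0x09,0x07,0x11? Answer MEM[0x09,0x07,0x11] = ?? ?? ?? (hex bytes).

MEM[0x09,0x07,0x11] = 33 a7 a7

[0] 0x03->0x19 len=6 : 33 7d 92 a3 a7 1a
[1] 0x0d->0x08 len=3 : 10 af 22
[2] 0x07->0x05 len=2 : a7 10
[3] 0x1b->0x0f len=6 : 92 a3 a7 1a 7f a9
[4] 0x02->0x08 len=4 : 92 33 7d a7
query mem[0x09]=0x33, mem[0x07]=0xa7, mem[0x11]=0xa7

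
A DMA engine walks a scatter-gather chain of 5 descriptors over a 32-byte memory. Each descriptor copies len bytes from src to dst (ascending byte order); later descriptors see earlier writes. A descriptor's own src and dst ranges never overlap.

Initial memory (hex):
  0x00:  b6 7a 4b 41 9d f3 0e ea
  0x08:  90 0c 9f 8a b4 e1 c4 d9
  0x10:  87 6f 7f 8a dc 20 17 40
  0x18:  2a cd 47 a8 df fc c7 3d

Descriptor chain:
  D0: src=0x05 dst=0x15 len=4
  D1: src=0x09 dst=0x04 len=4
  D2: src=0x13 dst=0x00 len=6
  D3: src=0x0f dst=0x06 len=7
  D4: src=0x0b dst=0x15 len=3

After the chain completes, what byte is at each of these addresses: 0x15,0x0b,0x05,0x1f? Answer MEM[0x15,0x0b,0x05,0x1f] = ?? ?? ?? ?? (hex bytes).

MEM[0x15,0x0b,0x05,0x1f] = dc dc 90 3d

  after D0: wrote 4B at 0x15 = f30eea90
  after D1: wrote 4B at 0x04 = 0c9f8ab4
  after D2: wrote 6B at 0x00 = 8adcf30eea90
  after D3: wrote 7B at 0x06 = d9876f7f8adcf3
  after D4: wrote 3B at 0x15 = dcf3e1
query mem[0x15]=0xdc, mem[0x0b]=0xdc, mem[0x05]=0x90, mem[0x1f]=0x3d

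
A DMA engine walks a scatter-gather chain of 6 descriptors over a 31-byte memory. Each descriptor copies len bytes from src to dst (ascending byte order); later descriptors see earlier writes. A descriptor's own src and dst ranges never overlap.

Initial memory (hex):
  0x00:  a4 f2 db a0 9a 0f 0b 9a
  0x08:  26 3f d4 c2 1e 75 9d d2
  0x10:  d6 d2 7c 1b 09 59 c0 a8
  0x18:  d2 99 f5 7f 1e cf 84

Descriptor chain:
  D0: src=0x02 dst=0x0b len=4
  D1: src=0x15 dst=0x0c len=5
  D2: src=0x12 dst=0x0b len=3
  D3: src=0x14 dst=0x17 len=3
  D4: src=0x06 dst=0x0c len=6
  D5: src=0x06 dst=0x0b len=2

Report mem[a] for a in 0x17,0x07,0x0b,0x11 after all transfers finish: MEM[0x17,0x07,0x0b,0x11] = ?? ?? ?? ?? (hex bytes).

MEM[0x17,0x07,0x0b,0x11] = 09 9a 0b 7c

#0 dst[0x0b+4] := {0xdb,0xa0,0x9a,0x0f}
#1 dst[0x0c+5] := {0x59,0xc0,0xa8,0xd2,0x99}
#2 dst[0x0b+3] := {0x7c,0x1b,0x09}
#3 dst[0x17+3] := {0x09,0x59,0xc0}
#4 dst[0x0c+6] := {0x0b,0x9a,0x26,0x3f,0xd4,0x7c}
#5 dst[0x0b+2] := {0x0b,0x9a}
query mem[0x17]=0x09, mem[0x07]=0x9a, mem[0x0b]=0x0b, mem[0x11]=0x7c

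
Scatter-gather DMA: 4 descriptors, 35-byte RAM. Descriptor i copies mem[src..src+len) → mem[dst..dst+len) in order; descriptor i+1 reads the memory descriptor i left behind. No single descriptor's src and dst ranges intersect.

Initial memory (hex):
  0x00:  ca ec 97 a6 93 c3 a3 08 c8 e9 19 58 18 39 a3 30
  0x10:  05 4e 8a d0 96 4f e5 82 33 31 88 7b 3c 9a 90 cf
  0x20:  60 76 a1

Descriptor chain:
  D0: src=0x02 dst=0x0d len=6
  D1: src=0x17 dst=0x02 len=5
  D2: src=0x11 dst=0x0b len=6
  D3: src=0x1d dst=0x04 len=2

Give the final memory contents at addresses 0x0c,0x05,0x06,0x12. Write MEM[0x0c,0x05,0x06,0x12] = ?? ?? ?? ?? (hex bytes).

D0: mem[0x0d..0x12] <- [97 a6 93 c3 a3 08]
D1: mem[0x02..0x06] <- [82 33 31 88 7b]
D2: mem[0x0b..0x10] <- [a3 08 d0 96 4f e5]
D3: mem[0x04..0x05] <- [9a 90]
query mem[0x0c]=0x08, mem[0x05]=0x90, mem[0x06]=0x7b, mem[0x12]=0x08

MEM[0x0c,0x05,0x06,0x12] = 08 90 7b 08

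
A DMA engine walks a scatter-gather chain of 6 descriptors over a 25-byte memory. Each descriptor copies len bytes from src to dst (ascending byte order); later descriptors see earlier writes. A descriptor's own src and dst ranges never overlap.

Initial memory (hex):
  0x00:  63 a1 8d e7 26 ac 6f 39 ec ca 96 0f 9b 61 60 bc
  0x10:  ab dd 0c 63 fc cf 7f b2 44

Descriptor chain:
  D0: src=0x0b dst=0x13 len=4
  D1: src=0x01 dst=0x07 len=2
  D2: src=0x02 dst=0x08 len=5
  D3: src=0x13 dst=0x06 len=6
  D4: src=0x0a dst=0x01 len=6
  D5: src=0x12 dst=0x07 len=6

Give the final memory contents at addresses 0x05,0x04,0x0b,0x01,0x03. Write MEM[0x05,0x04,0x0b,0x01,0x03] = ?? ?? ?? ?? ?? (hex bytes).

#0 dst[0x13+4] := {0x0f,0x9b,0x61,0x60}
#1 dst[0x07+2] := {0xa1,0x8d}
#2 dst[0x08+5] := {0x8d,0xe7,0x26,0xac,0x6f}
#3 dst[0x06+6] := {0x0f,0x9b,0x61,0x60,0xb2,0x44}
#4 dst[0x01+6] := {0xb2,0x44,0x6f,0x61,0x60,0xbc}
#5 dst[0x07+6] := {0x0c,0x0f,0x9b,0x61,0x60,0xb2}
query mem[0x05]=0x60, mem[0x04]=0x61, mem[0x0b]=0x60, mem[0x01]=0xb2, mem[0x03]=0x6f

MEM[0x05,0x04,0x0b,0x01,0x03] = 60 61 60 b2 6f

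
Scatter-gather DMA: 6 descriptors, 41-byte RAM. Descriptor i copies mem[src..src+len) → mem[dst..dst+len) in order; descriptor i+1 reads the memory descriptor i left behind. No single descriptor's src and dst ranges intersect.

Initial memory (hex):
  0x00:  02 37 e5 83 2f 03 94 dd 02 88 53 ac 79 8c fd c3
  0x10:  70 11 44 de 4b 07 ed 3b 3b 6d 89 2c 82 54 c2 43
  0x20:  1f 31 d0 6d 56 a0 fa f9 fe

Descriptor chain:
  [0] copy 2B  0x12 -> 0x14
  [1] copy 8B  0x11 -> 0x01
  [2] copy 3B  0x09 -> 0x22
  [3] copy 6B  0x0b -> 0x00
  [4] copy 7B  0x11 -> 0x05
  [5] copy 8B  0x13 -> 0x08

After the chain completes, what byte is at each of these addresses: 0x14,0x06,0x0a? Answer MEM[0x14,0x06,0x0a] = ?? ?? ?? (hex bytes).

MEM[0x14,0x06,0x0a] = 44 44 de

#0 dst[0x14+2] := {0x44,0xde}
#1 dst[0x01+8] := {0x11,0x44,0xde,0x44,0xde,0xed,0x3b,0x3b}
#2 dst[0x22+3] := {0x88,0x53,0xac}
#3 dst[0x00+6] := {0xac,0x79,0x8c,0xfd,0xc3,0x70}
#4 dst[0x05+7] := {0x11,0x44,0xde,0x44,0xde,0xed,0x3b}
#5 dst[0x08+8] := {0xde,0x44,0xde,0xed,0x3b,0x3b,0x6d,0x89}
query mem[0x14]=0x44, mem[0x06]=0x44, mem[0x0a]=0xde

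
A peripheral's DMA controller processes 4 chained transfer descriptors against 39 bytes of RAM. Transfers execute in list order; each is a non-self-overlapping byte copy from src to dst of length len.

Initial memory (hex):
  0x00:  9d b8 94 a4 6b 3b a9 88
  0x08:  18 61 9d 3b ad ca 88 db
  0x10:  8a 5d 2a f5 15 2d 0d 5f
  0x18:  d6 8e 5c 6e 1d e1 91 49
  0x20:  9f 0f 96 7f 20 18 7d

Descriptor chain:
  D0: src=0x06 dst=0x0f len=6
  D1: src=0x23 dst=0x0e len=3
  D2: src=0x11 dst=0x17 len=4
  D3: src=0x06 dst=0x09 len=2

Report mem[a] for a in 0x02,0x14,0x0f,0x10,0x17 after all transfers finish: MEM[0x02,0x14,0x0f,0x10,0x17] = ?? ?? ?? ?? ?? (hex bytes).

[0] 0x06->0x0f len=6 : a9 88 18 61 9d 3b
[1] 0x23->0x0e len=3 : 7f 20 18
[2] 0x11->0x17 len=4 : 18 61 9d 3b
[3] 0x06->0x09 len=2 : a9 88
query mem[0x02]=0x94, mem[0x14]=0x3b, mem[0x0f]=0x20, mem[0x10]=0x18, mem[0x17]=0x18

MEM[0x02,0x14,0x0f,0x10,0x17] = 94 3b 20 18 18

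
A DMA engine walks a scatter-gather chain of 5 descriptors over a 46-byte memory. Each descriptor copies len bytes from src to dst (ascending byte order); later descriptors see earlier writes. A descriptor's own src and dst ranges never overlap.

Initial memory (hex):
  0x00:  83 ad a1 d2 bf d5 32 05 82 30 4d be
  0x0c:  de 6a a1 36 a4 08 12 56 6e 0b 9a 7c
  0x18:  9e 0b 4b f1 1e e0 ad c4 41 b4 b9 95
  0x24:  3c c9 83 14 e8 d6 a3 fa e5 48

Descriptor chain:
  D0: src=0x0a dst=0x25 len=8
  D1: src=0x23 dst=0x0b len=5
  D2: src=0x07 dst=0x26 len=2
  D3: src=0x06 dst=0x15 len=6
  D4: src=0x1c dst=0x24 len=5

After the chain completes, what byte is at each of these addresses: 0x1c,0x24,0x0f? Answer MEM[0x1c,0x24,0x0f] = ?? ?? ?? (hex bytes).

MEM[0x1c,0x24,0x0f] = 1e 1e de

  after D0: wrote 8B at 0x25 = 4dbede6aa136a408
  after D1: wrote 5B at 0x0b = 953c4dbede
  after D2: wrote 2B at 0x26 = 0582
  after D3: wrote 6B at 0x15 = 320582304d95
  after D4: wrote 5B at 0x24 = 1ee0adc441
query mem[0x1c]=0x1e, mem[0x24]=0x1e, mem[0x0f]=0xde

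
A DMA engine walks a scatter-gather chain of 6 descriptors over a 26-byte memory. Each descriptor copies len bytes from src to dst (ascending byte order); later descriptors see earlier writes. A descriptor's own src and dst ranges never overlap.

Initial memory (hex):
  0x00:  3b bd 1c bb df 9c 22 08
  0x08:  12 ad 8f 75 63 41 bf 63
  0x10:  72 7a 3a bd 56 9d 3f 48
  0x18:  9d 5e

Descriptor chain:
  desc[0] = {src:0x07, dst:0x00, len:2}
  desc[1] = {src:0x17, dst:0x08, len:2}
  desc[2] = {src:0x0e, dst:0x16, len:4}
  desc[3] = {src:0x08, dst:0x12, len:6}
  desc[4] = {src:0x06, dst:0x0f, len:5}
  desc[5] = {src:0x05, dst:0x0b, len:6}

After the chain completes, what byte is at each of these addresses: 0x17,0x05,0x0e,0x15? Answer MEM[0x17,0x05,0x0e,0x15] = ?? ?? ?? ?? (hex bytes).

MEM[0x17,0x05,0x0e,0x15] = 41 9c 48 75

D0: mem[0x00..0x01] <- [08 12]
D1: mem[0x08..0x09] <- [48 9d]
D2: mem[0x16..0x19] <- [bf 63 72 7a]
D3: mem[0x12..0x17] <- [48 9d 8f 75 63 41]
D4: mem[0x0f..0x13] <- [22 08 48 9d 8f]
D5: mem[0x0b..0x10] <- [9c 22 08 48 9d 8f]
query mem[0x17]=0x41, mem[0x05]=0x9c, mem[0x0e]=0x48, mem[0x15]=0x75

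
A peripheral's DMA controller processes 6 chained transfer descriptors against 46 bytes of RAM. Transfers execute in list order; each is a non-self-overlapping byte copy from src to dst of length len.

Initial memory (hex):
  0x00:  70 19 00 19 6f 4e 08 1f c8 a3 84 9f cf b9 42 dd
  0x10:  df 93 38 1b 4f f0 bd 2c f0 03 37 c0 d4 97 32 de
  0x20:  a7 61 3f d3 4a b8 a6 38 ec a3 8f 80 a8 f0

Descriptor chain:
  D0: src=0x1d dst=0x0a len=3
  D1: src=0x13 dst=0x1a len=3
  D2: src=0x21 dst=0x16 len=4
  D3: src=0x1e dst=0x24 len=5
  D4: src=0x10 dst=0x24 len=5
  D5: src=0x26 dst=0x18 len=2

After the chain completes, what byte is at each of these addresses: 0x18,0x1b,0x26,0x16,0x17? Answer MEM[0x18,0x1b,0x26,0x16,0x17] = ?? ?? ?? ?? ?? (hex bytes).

[0] 0x1d->0x0a len=3 : 97 32 de
[1] 0x13->0x1a len=3 : 1b 4f f0
[2] 0x21->0x16 len=4 : 61 3f d3 4a
[3] 0x1e->0x24 len=5 : 32 de a7 61 3f
[4] 0x10->0x24 len=5 : df 93 38 1b 4f
[5] 0x26->0x18 len=2 : 38 1b
query mem[0x18]=0x38, mem[0x1b]=0x4f, mem[0x26]=0x38, mem[0x16]=0x61, mem[0x17]=0x3f

MEM[0x18,0x1b,0x26,0x16,0x17] = 38 4f 38 61 3f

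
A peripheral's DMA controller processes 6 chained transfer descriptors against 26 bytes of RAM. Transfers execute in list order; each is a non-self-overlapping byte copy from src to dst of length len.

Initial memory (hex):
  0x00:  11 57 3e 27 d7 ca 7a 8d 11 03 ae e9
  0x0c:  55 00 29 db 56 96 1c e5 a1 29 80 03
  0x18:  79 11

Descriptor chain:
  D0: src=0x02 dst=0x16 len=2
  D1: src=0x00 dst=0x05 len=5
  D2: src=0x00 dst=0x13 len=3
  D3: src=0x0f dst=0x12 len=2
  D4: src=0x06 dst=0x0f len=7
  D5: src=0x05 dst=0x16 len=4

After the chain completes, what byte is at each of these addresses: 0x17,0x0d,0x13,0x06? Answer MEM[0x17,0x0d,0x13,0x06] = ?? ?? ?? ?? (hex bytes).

#0 dst[0x16+2] := {0x3e,0x27}
#1 dst[0x05+5] := {0x11,0x57,0x3e,0x27,0xd7}
#2 dst[0x13+3] := {0x11,0x57,0x3e}
#3 dst[0x12+2] := {0xdb,0x56}
#4 dst[0x0f+7] := {0x57,0x3e,0x27,0xd7,0xae,0xe9,0x55}
#5 dst[0x16+4] := {0x11,0x57,0x3e,0x27}
query mem[0x17]=0x57, mem[0x0d]=0x00, mem[0x13]=0xae, mem[0x06]=0x57

MEM[0x17,0x0d,0x13,0x06] = 57 00 ae 57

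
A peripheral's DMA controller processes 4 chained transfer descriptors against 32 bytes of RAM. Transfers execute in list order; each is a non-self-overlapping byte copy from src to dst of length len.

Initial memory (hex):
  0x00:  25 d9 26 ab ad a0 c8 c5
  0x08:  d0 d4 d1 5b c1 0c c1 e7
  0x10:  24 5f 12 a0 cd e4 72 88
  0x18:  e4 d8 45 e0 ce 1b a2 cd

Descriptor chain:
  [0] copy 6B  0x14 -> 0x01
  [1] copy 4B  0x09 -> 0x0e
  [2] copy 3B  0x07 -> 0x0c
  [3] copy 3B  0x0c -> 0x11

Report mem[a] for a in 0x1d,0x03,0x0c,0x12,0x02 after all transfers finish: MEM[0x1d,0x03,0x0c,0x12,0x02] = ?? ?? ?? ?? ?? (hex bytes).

[0] 0x14->0x01 len=6 : cd e4 72 88 e4 d8
[1] 0x09->0x0e len=4 : d4 d1 5b c1
[2] 0x07->0x0c len=3 : c5 d0 d4
[3] 0x0c->0x11 len=3 : c5 d0 d4
query mem[0x1d]=0x1b, mem[0x03]=0x72, mem[0x0c]=0xc5, mem[0x12]=0xd0, mem[0x02]=0xe4

MEM[0x1d,0x03,0x0c,0x12,0x02] = 1b 72 c5 d0 e4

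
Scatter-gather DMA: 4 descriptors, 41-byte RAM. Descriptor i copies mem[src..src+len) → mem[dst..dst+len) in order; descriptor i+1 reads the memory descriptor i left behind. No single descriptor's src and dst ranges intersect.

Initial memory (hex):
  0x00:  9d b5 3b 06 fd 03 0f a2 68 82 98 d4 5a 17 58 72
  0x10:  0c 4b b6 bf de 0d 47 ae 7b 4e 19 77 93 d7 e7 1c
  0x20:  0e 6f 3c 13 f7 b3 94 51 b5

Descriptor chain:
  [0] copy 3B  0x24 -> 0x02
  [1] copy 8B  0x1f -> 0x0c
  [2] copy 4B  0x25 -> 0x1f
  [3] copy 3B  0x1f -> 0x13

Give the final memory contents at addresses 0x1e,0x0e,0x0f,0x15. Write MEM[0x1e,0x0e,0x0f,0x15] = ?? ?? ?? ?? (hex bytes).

  after D0: wrote 3B at 0x02 = f7b394
  after D1: wrote 8B at 0x0c = 1c0e6f3c13f7b394
  after D2: wrote 4B at 0x1f = b39451b5
  after D3: wrote 3B at 0x13 = b39451
query mem[0x1e]=0xe7, mem[0x0e]=0x6f, mem[0x0f]=0x3c, mem[0x15]=0x51

MEM[0x1e,0x0e,0x0f,0x15] = e7 6f 3c 51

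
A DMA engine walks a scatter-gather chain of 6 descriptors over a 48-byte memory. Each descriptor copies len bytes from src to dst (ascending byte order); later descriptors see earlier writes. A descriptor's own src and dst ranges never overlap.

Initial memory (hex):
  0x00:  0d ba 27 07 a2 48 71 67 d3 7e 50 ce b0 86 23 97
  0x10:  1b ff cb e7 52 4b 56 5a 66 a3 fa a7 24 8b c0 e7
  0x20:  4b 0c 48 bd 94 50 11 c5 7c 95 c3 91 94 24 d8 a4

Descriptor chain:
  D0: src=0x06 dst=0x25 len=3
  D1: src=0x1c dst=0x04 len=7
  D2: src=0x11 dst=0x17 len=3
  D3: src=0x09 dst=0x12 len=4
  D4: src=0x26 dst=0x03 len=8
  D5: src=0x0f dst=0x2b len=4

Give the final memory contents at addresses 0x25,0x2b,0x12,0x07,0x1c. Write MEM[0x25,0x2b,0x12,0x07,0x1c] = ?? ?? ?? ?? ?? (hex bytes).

MEM[0x25,0x2b,0x12,0x07,0x1c] = 71 97 0c c3 24

  after D0: wrote 3B at 0x25 = 7167d3
  after D1: wrote 7B at 0x04 = 248bc0e74b0c48
  after D2: wrote 3B at 0x17 = ffcbe7
  after D3: wrote 4B at 0x12 = 0c48ceb0
  after D4: wrote 8B at 0x03 = 67d37c95c3919424
  after D5: wrote 4B at 0x2b = 971bff0c
query mem[0x25]=0x71, mem[0x2b]=0x97, mem[0x12]=0x0c, mem[0x07]=0xc3, mem[0x1c]=0x24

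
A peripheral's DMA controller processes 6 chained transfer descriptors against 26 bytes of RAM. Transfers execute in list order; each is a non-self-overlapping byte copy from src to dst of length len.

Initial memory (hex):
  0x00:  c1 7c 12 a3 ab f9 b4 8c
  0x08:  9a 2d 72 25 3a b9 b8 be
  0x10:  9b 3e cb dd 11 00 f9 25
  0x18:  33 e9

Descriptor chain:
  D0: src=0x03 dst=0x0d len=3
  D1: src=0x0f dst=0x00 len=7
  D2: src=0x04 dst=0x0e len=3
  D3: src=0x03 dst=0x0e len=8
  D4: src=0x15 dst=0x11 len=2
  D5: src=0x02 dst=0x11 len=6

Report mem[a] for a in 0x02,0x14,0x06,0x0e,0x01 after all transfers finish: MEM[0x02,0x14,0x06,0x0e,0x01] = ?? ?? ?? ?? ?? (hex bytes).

MEM[0x02,0x14,0x06,0x0e,0x01] = 3e 11 00 cb 9b

[0] 0x03->0x0d len=3 : a3 ab f9
[1] 0x0f->0x00 len=7 : f9 9b 3e cb dd 11 00
[2] 0x04->0x0e len=3 : dd 11 00
[3] 0x03->0x0e len=8 : cb dd 11 00 8c 9a 2d 72
[4] 0x15->0x11 len=2 : 72 f9
[5] 0x02->0x11 len=6 : 3e cb dd 11 00 8c
query mem[0x02]=0x3e, mem[0x14]=0x11, mem[0x06]=0x00, mem[0x0e]=0xcb, mem[0x01]=0x9b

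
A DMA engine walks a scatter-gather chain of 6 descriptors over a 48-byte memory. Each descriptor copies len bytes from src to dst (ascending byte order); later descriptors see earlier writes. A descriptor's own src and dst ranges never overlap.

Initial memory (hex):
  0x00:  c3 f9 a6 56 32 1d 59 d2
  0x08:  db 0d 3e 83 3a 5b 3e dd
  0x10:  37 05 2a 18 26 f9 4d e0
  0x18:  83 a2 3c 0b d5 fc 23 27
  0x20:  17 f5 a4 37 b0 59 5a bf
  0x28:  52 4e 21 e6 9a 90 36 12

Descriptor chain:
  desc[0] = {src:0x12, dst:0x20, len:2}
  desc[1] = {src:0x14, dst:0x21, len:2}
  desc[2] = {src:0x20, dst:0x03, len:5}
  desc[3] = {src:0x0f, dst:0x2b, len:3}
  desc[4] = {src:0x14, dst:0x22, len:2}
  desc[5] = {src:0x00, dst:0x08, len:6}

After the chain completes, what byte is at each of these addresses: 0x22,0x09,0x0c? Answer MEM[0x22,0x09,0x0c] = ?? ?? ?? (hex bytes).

[0] 0x12->0x20 len=2 : 2a 18
[1] 0x14->0x21 len=2 : 26 f9
[2] 0x20->0x03 len=5 : 2a 26 f9 37 b0
[3] 0x0f->0x2b len=3 : dd 37 05
[4] 0x14->0x22 len=2 : 26 f9
[5] 0x00->0x08 len=6 : c3 f9 a6 2a 26 f9
query mem[0x22]=0x26, mem[0x09]=0xf9, mem[0x0c]=0x26

MEM[0x22,0x09,0x0c] = 26 f9 26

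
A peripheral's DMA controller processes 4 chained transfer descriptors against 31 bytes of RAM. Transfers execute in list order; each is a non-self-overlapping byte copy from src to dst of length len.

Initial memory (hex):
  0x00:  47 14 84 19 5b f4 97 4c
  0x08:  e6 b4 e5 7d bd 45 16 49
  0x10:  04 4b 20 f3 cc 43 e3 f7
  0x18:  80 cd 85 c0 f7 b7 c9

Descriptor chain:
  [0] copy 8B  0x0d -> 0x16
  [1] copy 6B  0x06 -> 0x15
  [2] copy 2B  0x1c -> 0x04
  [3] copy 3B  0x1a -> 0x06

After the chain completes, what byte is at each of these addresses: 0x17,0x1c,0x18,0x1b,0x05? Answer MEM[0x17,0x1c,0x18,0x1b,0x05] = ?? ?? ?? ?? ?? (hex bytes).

  after D0: wrote 8B at 0x16 = 451649044b20f3cc
  after D1: wrote 6B at 0x15 = 974ce6b4e57d
  after D2: wrote 2B at 0x04 = f3cc
  after D3: wrote 3B at 0x06 = 7d20f3
query mem[0x17]=0xe6, mem[0x1c]=0xf3, mem[0x18]=0xb4, mem[0x1b]=0x20, mem[0x05]=0xcc

MEM[0x17,0x1c,0x18,0x1b,0x05] = e6 f3 b4 20 cc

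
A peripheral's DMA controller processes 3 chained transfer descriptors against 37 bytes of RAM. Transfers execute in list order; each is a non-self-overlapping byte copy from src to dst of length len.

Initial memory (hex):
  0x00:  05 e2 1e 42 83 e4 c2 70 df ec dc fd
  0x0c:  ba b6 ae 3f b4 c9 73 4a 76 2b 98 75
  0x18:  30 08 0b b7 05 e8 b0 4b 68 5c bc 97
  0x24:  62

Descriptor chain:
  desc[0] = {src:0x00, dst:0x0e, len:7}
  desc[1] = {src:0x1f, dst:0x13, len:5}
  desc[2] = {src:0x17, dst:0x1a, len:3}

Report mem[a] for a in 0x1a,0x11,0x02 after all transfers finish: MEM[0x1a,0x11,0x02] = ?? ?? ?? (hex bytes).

[0] 0x00->0x0e len=7 : 05 e2 1e 42 83 e4 c2
[1] 0x1f->0x13 len=5 : 4b 68 5c bc 97
[2] 0x17->0x1a len=3 : 97 30 08
query mem[0x1a]=0x97, mem[0x11]=0x42, mem[0x02]=0x1e

MEM[0x1a,0x11,0x02] = 97 42 1e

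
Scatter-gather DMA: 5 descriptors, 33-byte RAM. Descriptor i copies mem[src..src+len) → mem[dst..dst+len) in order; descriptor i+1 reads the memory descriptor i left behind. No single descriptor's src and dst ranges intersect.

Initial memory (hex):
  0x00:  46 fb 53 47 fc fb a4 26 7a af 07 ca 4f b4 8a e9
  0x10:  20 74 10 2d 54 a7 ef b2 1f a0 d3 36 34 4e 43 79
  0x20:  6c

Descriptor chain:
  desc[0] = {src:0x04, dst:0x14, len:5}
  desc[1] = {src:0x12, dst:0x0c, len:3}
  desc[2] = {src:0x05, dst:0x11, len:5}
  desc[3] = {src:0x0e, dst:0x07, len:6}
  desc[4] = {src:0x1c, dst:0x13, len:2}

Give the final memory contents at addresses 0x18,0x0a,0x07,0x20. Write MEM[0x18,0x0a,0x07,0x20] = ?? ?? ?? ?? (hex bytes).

MEM[0x18,0x0a,0x07,0x20] = 7a fb fc 6c

D0: mem[0x14..0x18] <- [fc fb a4 26 7a]
D1: mem[0x0c..0x0e] <- [10 2d fc]
D2: mem[0x11..0x15] <- [fb a4 26 7a af]
D3: mem[0x07..0x0c] <- [fc e9 20 fb a4 26]
D4: mem[0x13..0x14] <- [34 4e]
query mem[0x18]=0x7a, mem[0x0a]=0xfb, mem[0x07]=0xfc, mem[0x20]=0x6c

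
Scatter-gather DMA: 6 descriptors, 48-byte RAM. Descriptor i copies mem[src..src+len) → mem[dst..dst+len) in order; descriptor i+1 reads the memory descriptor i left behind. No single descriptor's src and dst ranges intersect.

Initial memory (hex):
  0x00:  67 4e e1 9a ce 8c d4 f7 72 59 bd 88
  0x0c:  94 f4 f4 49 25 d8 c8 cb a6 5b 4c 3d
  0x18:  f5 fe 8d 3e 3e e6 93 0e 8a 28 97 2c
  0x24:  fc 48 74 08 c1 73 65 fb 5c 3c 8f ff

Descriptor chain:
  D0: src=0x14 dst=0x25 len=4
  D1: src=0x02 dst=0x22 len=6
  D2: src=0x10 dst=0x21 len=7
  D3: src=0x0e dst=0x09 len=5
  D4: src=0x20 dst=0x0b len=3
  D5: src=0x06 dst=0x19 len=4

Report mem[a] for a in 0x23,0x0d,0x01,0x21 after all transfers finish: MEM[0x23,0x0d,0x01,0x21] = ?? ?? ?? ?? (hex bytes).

#0 dst[0x25+4] := {0xa6,0x5b,0x4c,0x3d}
#1 dst[0x22+6] := {0xe1,0x9a,0xce,0x8c,0xd4,0xf7}
#2 dst[0x21+7] := {0x25,0xd8,0xc8,0xcb,0xa6,0x5b,0x4c}
#3 dst[0x09+5] := {0xf4,0x49,0x25,0xd8,0xc8}
#4 dst[0x0b+3] := {0x8a,0x25,0xd8}
#5 dst[0x19+4] := {0xd4,0xf7,0x72,0xf4}
query mem[0x23]=0xc8, mem[0x0d]=0xd8, mem[0x01]=0x4e, mem[0x21]=0x25

MEM[0x23,0x0d,0x01,0x21] = c8 d8 4e 25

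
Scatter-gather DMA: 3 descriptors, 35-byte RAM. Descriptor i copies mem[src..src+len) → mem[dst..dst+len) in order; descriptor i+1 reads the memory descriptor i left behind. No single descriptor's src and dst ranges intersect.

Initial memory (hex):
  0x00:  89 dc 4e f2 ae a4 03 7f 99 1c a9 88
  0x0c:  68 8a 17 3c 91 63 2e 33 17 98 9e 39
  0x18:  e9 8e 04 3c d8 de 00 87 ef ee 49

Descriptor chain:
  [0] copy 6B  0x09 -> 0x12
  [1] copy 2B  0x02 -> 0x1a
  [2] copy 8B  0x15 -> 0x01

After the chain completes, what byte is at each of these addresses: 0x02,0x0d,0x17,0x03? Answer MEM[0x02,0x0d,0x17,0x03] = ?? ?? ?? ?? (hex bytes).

MEM[0x02,0x0d,0x17,0x03] = 8a 8a 17 17

#0 dst[0x12+6] := {0x1c,0xa9,0x88,0x68,0x8a,0x17}
#1 dst[0x1a+2] := {0x4e,0xf2}
#2 dst[0x01+8] := {0x68,0x8a,0x17,0xe9,0x8e,0x4e,0xf2,0xd8}
query mem[0x02]=0x8a, mem[0x0d]=0x8a, mem[0x17]=0x17, mem[0x03]=0x17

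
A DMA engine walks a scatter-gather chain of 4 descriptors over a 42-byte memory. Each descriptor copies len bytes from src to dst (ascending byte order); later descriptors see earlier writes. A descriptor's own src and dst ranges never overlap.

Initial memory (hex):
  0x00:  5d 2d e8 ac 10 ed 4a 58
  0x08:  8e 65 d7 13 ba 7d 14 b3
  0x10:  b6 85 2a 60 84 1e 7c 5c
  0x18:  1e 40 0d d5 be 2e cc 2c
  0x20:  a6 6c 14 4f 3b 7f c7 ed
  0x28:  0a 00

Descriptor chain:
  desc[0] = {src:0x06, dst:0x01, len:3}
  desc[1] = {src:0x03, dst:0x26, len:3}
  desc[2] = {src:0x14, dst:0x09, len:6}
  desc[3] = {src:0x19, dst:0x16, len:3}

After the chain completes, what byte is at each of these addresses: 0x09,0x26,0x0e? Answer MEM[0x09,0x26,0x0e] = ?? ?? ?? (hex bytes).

MEM[0x09,0x26,0x0e] = 84 8e 40

  after D0: wrote 3B at 0x01 = 4a588e
  after D1: wrote 3B at 0x26 = 8e10ed
  after D2: wrote 6B at 0x09 = 841e7c5c1e40
  after D3: wrote 3B at 0x16 = 400dd5
query mem[0x09]=0x84, mem[0x26]=0x8e, mem[0x0e]=0x40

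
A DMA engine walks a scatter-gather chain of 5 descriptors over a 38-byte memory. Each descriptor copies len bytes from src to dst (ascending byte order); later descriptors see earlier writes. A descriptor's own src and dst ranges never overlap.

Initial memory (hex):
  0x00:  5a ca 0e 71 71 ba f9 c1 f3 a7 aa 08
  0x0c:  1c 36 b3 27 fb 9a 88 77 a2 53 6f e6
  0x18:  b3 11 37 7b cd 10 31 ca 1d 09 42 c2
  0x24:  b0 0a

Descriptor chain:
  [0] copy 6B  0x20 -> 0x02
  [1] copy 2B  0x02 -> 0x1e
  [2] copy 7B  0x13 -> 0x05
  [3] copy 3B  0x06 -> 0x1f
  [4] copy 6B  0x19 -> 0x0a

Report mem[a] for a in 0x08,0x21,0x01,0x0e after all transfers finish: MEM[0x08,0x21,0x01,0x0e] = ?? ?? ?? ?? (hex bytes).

[0] 0x20->0x02 len=6 : 1d 09 42 c2 b0 0a
[1] 0x02->0x1e len=2 : 1d 09
[2] 0x13->0x05 len=7 : 77 a2 53 6f e6 b3 11
[3] 0x06->0x1f len=3 : a2 53 6f
[4] 0x19->0x0a len=6 : 11 37 7b cd 10 1d
query mem[0x08]=0x6f, mem[0x21]=0x6f, mem[0x01]=0xca, mem[0x0e]=0x10

MEM[0x08,0x21,0x01,0x0e] = 6f 6f ca 10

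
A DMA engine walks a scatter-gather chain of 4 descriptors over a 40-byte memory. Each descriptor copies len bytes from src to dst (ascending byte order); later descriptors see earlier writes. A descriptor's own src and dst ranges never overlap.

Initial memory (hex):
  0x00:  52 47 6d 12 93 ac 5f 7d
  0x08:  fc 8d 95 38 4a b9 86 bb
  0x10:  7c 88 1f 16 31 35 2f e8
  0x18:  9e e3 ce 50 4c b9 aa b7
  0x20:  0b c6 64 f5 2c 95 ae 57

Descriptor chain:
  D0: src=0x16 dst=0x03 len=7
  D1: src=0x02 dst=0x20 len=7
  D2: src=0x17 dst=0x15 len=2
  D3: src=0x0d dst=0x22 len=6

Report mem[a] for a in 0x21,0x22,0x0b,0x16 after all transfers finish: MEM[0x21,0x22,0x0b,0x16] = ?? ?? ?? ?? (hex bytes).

MEM[0x21,0x22,0x0b,0x16] = 2f b9 38 9e

#0 dst[0x03+7] := {0x2f,0xe8,0x9e,0xe3,0xce,0x50,0x4c}
#1 dst[0x20+7] := {0x6d,0x2f,0xe8,0x9e,0xe3,0xce,0x50}
#2 dst[0x15+2] := {0xe8,0x9e}
#3 dst[0x22+6] := {0xb9,0x86,0xbb,0x7c,0x88,0x1f}
query mem[0x21]=0x2f, mem[0x22]=0xb9, mem[0x0b]=0x38, mem[0x16]=0x9e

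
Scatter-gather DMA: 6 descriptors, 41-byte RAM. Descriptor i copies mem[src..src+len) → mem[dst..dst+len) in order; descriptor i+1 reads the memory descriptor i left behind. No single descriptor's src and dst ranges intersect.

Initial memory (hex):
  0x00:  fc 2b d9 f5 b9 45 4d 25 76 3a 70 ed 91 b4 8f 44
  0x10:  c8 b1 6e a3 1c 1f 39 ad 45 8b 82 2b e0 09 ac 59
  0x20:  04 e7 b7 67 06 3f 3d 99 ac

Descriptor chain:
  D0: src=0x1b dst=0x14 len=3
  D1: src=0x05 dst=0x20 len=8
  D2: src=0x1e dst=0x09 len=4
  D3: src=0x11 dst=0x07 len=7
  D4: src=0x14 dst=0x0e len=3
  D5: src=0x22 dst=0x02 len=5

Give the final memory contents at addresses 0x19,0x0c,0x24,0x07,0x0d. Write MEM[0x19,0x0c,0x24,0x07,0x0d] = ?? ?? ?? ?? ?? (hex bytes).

MEM[0x19,0x0c,0x24,0x07,0x0d] = 8b 09 3a b1 ad

#0 dst[0x14+3] := {0x2b,0xe0,0x09}
#1 dst[0x20+8] := {0x45,0x4d,0x25,0x76,0x3a,0x70,0xed,0x91}
#2 dst[0x09+4] := {0xac,0x59,0x45,0x4d}
#3 dst[0x07+7] := {0xb1,0x6e,0xa3,0x2b,0xe0,0x09,0xad}
#4 dst[0x0e+3] := {0x2b,0xe0,0x09}
#5 dst[0x02+5] := {0x25,0x76,0x3a,0x70,0xed}
query mem[0x19]=0x8b, mem[0x0c]=0x09, mem[0x24]=0x3a, mem[0x07]=0xb1, mem[0x0d]=0xad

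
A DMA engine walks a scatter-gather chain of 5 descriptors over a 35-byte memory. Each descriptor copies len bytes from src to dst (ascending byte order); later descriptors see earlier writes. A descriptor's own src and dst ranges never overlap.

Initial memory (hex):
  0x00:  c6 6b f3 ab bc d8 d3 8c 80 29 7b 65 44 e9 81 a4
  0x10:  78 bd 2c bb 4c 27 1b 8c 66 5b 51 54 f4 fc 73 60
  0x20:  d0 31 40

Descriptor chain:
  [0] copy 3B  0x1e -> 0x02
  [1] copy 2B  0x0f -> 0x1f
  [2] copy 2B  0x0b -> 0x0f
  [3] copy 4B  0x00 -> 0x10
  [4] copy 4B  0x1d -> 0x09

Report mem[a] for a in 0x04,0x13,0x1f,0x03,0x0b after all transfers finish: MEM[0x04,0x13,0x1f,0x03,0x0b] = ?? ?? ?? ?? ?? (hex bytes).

MEM[0x04,0x13,0x1f,0x03,0x0b] = d0 60 a4 60 a4

[0] 0x1e->0x02 len=3 : 73 60 d0
[1] 0x0f->0x1f len=2 : a4 78
[2] 0x0b->0x0f len=2 : 65 44
[3] 0x00->0x10 len=4 : c6 6b 73 60
[4] 0x1d->0x09 len=4 : fc 73 a4 78
query mem[0x04]=0xd0, mem[0x13]=0x60, mem[0x1f]=0xa4, mem[0x03]=0x60, mem[0x0b]=0xa4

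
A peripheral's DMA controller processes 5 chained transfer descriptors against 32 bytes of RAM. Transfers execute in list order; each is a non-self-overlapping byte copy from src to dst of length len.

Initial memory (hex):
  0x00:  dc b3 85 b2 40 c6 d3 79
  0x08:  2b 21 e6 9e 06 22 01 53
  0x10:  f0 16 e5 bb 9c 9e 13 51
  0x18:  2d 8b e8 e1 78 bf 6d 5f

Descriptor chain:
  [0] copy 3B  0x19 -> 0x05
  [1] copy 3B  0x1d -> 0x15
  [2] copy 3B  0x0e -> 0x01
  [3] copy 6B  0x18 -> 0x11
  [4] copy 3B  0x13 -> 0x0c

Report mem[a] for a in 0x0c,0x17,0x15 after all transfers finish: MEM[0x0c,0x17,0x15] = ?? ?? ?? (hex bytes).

MEM[0x0c,0x17,0x15] = e8 5f 78

D0: mem[0x05..0x07] <- [8b e8 e1]
D1: mem[0x15..0x17] <- [bf 6d 5f]
D2: mem[0x01..0x03] <- [01 53 f0]
D3: mem[0x11..0x16] <- [2d 8b e8 e1 78 bf]
D4: mem[0x0c..0x0e] <- [e8 e1 78]
query mem[0x0c]=0xe8, mem[0x17]=0x5f, mem[0x15]=0x78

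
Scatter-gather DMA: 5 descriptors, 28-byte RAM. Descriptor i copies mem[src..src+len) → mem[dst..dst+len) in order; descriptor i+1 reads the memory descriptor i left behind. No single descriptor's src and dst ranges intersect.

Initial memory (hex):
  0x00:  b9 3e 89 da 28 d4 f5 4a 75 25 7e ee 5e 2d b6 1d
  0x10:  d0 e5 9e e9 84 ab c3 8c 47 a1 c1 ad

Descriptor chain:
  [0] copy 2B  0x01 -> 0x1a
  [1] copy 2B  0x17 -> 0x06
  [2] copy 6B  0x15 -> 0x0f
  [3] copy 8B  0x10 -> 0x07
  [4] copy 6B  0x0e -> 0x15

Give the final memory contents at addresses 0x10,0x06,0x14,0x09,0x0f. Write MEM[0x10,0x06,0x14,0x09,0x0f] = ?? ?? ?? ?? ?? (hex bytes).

  after D0: wrote 2B at 0x1a = 3e89
  after D1: wrote 2B at 0x06 = 8c47
  after D2: wrote 6B at 0x0f = abc38c47a13e
  after D3: wrote 8B at 0x07 = c38c47a13eabc38c
  after D4: wrote 6B at 0x15 = 8cabc38c47a1
query mem[0x10]=0xc3, mem[0x06]=0x8c, mem[0x14]=0x3e, mem[0x09]=0x47, mem[0x0f]=0xab

MEM[0x10,0x06,0x14,0x09,0x0f] = c3 8c 3e 47 ab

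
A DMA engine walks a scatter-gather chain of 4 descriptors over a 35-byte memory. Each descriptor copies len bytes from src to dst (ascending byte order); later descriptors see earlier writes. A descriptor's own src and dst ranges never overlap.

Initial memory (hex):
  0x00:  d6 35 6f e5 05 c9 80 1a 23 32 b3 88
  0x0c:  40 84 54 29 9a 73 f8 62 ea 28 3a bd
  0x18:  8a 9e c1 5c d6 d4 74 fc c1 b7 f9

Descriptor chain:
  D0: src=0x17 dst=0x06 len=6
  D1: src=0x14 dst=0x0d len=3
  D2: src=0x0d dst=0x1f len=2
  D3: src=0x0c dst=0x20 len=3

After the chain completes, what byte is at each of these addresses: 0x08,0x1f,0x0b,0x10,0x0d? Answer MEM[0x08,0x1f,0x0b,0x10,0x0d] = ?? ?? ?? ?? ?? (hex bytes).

#0 dst[0x06+6] := {0xbd,0x8a,0x9e,0xc1,0x5c,0xd6}
#1 dst[0x0d+3] := {0xea,0x28,0x3a}
#2 dst[0x1f+2] := {0xea,0x28}
#3 dst[0x20+3] := {0x40,0xea,0x28}
query mem[0x08]=0x9e, mem[0x1f]=0xea, mem[0x0b]=0xd6, mem[0x10]=0x9a, mem[0x0d]=0xea

MEM[0x08,0x1f,0x0b,0x10,0x0d] = 9e ea d6 9a ea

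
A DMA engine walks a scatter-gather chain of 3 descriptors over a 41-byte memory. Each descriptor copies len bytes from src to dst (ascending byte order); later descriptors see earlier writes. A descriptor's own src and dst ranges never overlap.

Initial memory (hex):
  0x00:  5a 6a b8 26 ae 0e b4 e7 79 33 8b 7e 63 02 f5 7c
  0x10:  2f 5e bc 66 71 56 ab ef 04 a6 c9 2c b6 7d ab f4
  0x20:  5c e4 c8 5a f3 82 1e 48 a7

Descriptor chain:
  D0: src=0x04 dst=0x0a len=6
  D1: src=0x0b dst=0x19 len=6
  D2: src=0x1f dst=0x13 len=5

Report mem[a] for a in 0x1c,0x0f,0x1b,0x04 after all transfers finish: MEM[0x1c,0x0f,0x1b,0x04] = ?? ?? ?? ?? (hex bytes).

  after D0: wrote 6B at 0x0a = ae0eb4e77933
  after D1: wrote 6B at 0x19 = 0eb4e779332f
  after D2: wrote 5B at 0x13 = f45ce4c85a
query mem[0x1c]=0x79, mem[0x0f]=0x33, mem[0x1b]=0xe7, mem[0x04]=0xae

MEM[0x1c,0x0f,0x1b,0x04] = 79 33 e7 ae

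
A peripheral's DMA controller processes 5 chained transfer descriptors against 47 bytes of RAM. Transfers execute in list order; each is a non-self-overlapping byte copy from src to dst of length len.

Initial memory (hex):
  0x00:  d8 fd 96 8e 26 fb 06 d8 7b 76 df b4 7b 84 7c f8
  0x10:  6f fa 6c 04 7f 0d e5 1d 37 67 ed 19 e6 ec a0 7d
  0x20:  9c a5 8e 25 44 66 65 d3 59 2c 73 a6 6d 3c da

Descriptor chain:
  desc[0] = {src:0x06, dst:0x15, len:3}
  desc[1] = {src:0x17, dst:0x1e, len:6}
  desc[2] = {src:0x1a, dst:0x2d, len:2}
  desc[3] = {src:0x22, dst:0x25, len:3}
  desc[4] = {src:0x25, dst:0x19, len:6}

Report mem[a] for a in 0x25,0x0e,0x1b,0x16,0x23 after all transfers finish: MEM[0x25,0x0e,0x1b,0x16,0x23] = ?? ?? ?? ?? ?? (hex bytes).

  after D0: wrote 3B at 0x15 = 06d87b
  after D1: wrote 6B at 0x1e = 7b3767ed19e6
  after D2: wrote 2B at 0x2d = ed19
  after D3: wrote 3B at 0x25 = 19e644
  after D4: wrote 6B at 0x19 = 19e644592c73
query mem[0x25]=0x19, mem[0x0e]=0x7c, mem[0x1b]=0x44, mem[0x16]=0xd8, mem[0x23]=0xe6

MEM[0x25,0x0e,0x1b,0x16,0x23] = 19 7c 44 d8 e6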